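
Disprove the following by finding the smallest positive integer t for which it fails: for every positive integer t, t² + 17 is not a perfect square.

t = 8

t = 1: 1² + 17 = 18, not a perfect square.
t = 2: 2² + 17 = 21, not a perfect square.
t = 3: 3² + 17 = 26, not a perfect square.
t = 4: 4² + 17 = 33, not a perfect square.
t = 5: 5² + 17 = 42, not a perfect square.
t = 6: 6² + 17 = 53, not a perfect square.
t = 7: 7² + 17 = 66, not a perfect square.
t = 8: 8² + 17 = 81 = 9², a perfect square.
Thus t = 8 disproves the claim, and no smaller t works.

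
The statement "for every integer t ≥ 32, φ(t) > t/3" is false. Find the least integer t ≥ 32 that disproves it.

Check each integer t ≥ 32 in order until the claim fails.
t = 32: φ(32) = 16 and 32/3 = 32/3, so φ(32) > 32/3.
t = 33: φ(33) = 20 and 33/3 = 11, so φ(33) > 33/3.
t = 34: φ(34) = 16 and 34/3 = 34/3, so φ(34) > 34/3.
t = 35: φ(35) = 24 and 35/3 = 35/3, so φ(35) > 35/3.
t = 36: φ(36) = 12 and 36/3 = 12, so φ(36) ≤ 36/3.

t = 36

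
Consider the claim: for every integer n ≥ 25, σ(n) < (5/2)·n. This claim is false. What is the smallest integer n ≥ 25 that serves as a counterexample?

For n = 25, 26, 27, 28, …, 33, 34, 35 the conclusion holds.
n = 36: σ(36) = 91; 91 ≥ 90.

n = 36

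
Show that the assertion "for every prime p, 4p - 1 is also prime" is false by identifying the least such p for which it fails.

p = 7

For p = 2, 3, 5 the conclusion holds.
p = 7: 4p - 1 = 27 = 3 × 9, not prime.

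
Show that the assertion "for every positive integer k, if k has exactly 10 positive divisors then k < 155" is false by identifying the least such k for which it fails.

k = 162

k = 48: τ(48) = 10; 48 < 155.
k = 80: τ(80) = 10; 80 < 155.
k = 112: τ(112) = 10; 112 < 155.
k = 162: τ(162) = 10; 162 ≥ 155.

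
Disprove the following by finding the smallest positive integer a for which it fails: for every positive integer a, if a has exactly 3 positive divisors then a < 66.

A counterexample is any positive integer a such that a has exactly 3 positive divisors but the claim fails; we check each in order.
The first 4 eligible values, up to a = 49, all satisfy the conclusion.
a = 121: τ(121) = 3; 121 ≥ 66.

a = 121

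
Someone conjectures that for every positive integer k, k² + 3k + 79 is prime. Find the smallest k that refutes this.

k = 5

Check each positive integer k in order until k² + 3k + 79 is not prime.
The first 4 eligible values, up to k = 4, all satisfy the conclusion.
k = 5: k² + 3k + 79 = 119 = 7 × 17, composite.
Thus k = 5 disproves the claim, and no smaller k works.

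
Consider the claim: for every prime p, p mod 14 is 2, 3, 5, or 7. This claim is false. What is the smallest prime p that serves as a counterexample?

We need the least prime p for which the claim fails.
For p = 2, 3, 5, 7 the conclusion holds.
p = 11: 11 mod 14 = 11 — not in {2, 3, 5, 7}.
Thus p = 11 disproves the claim, and no smaller p works.

p = 11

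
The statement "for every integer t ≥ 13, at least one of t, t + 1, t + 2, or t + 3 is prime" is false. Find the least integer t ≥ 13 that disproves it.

t = 24

Check each integer t ≥ 13 in order until t, t + 1, t + 2, t + 3 are all composite.
For t = 13, 14, 15, 16, …, 21, 22, 23 the conclusion holds.
t = 24: 24 = 2 × 12; 25 = 5 × 5; 26 = 2 × 13; 27 = 3 × 9 — all composite.
Hence t = 24 is a counterexample.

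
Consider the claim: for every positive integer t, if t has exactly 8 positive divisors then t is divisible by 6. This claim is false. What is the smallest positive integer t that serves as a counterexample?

t = 40

Check each positive integer t in order until t has exactly 8 positive divisors but t is not divisible by 6.
For t = 24, 30 the conclusion holds.
t = 40: τ(40) = 8; 40 mod 6 = 4.
So t = 40 is the smallest counterexample.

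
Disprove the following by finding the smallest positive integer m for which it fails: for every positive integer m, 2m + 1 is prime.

We need the least positive integer m for which 2m + 1 is not prime.
m = 1: 2m + 1 = 3, prime.
m = 2: 2m + 1 = 5, prime.
m = 3: 2m + 1 = 7, prime.
m = 4: 2m + 1 = 9 = 3 × 3, composite.
So m = 4 is the smallest counterexample.

m = 4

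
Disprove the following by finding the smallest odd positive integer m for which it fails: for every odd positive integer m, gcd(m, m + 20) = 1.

m = 5

A counterexample is any odd positive integer m such that gcd(m, m + 20) > 1; we check each in order.
m = 1: gcd(1, 21) = 1.
m = 3: gcd(3, 23) = 1.
m = 5: gcd(5, 25) = 5.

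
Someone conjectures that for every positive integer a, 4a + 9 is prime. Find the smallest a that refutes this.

We need the least positive integer a for which 4a + 9 is not prime.
a = 1: 4a + 9 = 13, prime.
a = 2: 4a + 9 = 17, prime.
a = 3: 4a + 9 = 21 = 3 × 7, composite.
So a = 3 is the smallest counterexample.

a = 3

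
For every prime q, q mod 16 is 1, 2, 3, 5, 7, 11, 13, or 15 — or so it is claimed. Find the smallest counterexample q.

q = 41

A counterexample is any prime q such that the claim fails; we check each in order.
For q = 2, 3, 5, 7, …, 29, 31, 37 the conclusion holds.
q = 41: 41 mod 16 = 9 — not in {1, 2, 3, 5, 7, 11, 13, 15}.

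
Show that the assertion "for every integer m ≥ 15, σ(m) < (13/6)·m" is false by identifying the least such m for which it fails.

m = 18

m = 15: σ(15) = 24; 24 < 65/2.
m = 16: σ(16) = 31; 31 < 104/3.
m = 17: σ(17) = 18; 18 < 221/6.
m = 18: σ(18) = 39; 39 ≥ 39.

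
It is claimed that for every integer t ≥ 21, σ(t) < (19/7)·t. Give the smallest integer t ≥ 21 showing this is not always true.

We need the least integer t ≥ 21 for which the claim fails.
The first 39 eligible values, up to t = 59, all satisfy the conclusion.
t = 60: σ(60) = 168; 168 ≥ 1140/7.
Hence t = 60 is a counterexample.

t = 60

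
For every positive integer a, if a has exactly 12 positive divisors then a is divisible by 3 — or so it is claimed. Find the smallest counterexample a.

Check each positive integer a in order until a has exactly 12 positive divisors but a is not divisible by 3.
For a = 60, 72, 84, 90, 96, 108, 126, 132 the conclusion holds.
a = 140: τ(140) = 12; 140 mod 3 = 2.

a = 140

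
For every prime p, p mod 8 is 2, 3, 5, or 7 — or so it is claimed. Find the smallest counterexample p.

p = 17

We need the least prime p for which the claim fails.
For p = 2, 3, 5, 7, 11, 13 the conclusion holds.
p = 17: 17 mod 8 = 1 — not in {2, 3, 5, 7}.
So p = 17 is the smallest counterexample.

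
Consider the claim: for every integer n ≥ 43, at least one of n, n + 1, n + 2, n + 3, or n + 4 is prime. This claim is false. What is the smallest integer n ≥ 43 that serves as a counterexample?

n = 48

A counterexample is any integer n ≥ 43 such that n, n + 1, n + 2, n + 3, n + 4 are all composite; we check each in order.
For n = 43, 44, 45, 46, 47 the conclusion holds.
n = 48: 48 = 2 × 24; 49 = 7 × 7; 50 = 2 × 25; 51 = 3 × 17; 52 = 2 × 26 — all composite.
Thus n = 48 disproves the claim, and no smaller n works.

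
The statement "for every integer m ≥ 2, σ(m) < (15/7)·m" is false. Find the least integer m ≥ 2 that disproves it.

m = 12

For m = 2, 3, 4, 5, 6, 7, 8, 9, 10, 11 the conclusion holds.
m = 12: σ(12) = 28; 28 ≥ 180/7.
Thus m = 12 disproves the claim, and no smaller m works.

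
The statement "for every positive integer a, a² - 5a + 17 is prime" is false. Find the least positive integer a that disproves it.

a = 13

We need the least positive integer a for which a² - 5a + 17 is not prime.
The first 12 eligible values, up to a = 12, all satisfy the conclusion.
a = 13: a² - 5a + 17 = 121 = 11 × 11, composite.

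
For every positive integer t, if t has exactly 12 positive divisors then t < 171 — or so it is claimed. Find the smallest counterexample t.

t = 198

For t = 60, 72, 84, 90, …, 150, 156, 160 the conclusion holds.
t = 198: τ(198) = 12; 198 ≥ 171.
So t = 198 is the smallest counterexample.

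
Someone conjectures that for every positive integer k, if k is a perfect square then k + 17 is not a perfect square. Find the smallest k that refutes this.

k = 64

A counterexample is any positive integer k such that k is a perfect square but k + 17 is a perfect square; we check each in order.
k = 1: 1 + 17 = 18, not a perfect square.
k = 4: 4 + 17 = 21, not a perfect square.
k = 9: 9 + 17 = 26, not a perfect square.
k = 16: 16 + 17 = 33, not a perfect square.
k = 25: 25 + 17 = 42, not a perfect square.
k = 36: 36 + 17 = 53, not a perfect square.
k = 49: 49 + 17 = 66, not a perfect square.
k = 64: 64 = 8² and 64 + 17 = 81 = 9².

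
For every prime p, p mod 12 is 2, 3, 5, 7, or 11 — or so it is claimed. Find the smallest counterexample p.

p = 13

A counterexample is any prime p such that the claim fails; we check each in order.
p = 2: 2 mod 12 = 2.
p = 3: 3 mod 12 = 3.
p = 5: 5 mod 12 = 5.
p = 7: 7 mod 12 = 7.
p = 11: 11 mod 12 = 11.
p = 13: 13 mod 12 = 1 — not in {2, 3, 5, 7, 11}.
So p = 13 is the smallest counterexample.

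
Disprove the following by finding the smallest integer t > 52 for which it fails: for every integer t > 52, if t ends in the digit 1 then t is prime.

A counterexample is any integer t > 52 such that t ends in the digit 1 but t is not prime; we check each in order.
t = 61: 61 ends in 1 and is prime.
t = 71: 71 ends in 1 and is prime.
t = 81: 81 ends in 1; 81 = 3 × 27, composite.
Thus t = 81 disproves the claim, and no smaller t works.

t = 81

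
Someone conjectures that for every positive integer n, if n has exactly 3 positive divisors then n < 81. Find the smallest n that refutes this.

The first 4 eligible values, up to n = 49, all satisfy the conclusion.
n = 121: τ(121) = 3; 121 ≥ 81.
Hence n = 121 is a counterexample.

n = 121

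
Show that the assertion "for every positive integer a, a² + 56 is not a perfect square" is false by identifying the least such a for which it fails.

A counterexample is any positive integer a such that a² + 56 is a perfect square; we check each in order.
The first 4 eligible values, up to a = 4, all satisfy the conclusion.
a = 5: 5² + 56 = 81 = 9², a perfect square.
So a = 5 is the smallest counterexample.

a = 5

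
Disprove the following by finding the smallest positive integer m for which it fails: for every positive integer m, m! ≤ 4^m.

m = 9

Check each positive integer m in order until m! > 4^m.
The first 8 eligible values, up to m = 8, all satisfy the conclusion.
m = 9: m! = 362880 and 4^m = 262144, so 362880 > 262144.
So m = 9 is the smallest counterexample.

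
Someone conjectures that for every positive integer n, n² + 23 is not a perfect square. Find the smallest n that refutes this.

Check each positive integer n in order until n² + 23 is a perfect square.
For n = 1, 2, 3, 4, 5, 6, 7, 8, 9, 10 the conclusion holds.
n = 11: 11² + 23 = 144 = 12², a perfect square.

n = 11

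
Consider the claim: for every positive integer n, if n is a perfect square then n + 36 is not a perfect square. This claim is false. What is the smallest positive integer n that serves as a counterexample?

A counterexample is any positive integer n such that n is a perfect square but n + 36 is a perfect square; we check each in order.
The first 7 eligible values, up to n = 49, all satisfy the conclusion.
n = 64: 64 = 8² and 64 + 36 = 100 = 10².
So n = 64 is the smallest counterexample.

n = 64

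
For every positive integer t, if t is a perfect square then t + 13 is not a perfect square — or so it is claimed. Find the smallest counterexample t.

t = 36

We need the least positive integer t for which t is a perfect square but t + 13 is a perfect square.
The first 5 eligible values, up to t = 25, all satisfy the conclusion.
t = 36: 36 = 6² and 36 + 13 = 49 = 7².
Hence t = 36 is a counterexample.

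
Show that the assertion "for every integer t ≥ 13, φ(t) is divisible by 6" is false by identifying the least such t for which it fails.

t = 13: φ(13) = 12; 12 mod 6 = 0.
t = 14: φ(14) = 6; 6 mod 6 = 0.
t = 15: φ(15) = 8; 8 mod 6 = 2.

t = 15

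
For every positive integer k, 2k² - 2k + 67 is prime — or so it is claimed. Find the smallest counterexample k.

A counterexample is any positive integer k such that 2k² - 2k + 67 is not prime; we check each in order.
For k = 1, 2, 3 the conclusion holds.
k = 4: 2k² - 2k + 67 = 91 = 7 × 13, composite.
So k = 4 is the smallest counterexample.

k = 4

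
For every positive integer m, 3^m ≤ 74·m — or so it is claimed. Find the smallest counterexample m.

A counterexample is any positive integer m such that 3^m > 74·m; we check each in order.
For m = 1, 2, 3, 4, 5 the conclusion holds.
m = 6: 3^m = 729 and 74·m = 444, so 729 > 444.

m = 6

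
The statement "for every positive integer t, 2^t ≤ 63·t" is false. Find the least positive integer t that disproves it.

Check each positive integer t in order until 2^t > 63·t.
For t = 1, 2, 3, 4, 5, 6, 7, 8, 9 the conclusion holds.
t = 10: 2^t = 1024 and 63·t = 630, so 1024 > 630.

t = 10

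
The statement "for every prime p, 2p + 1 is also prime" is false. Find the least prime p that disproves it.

p = 7

We need the least prime p for which 2p + 1 is not prime.
p = 2: 2p + 1 = 5, prime.
p = 3: 2p + 1 = 7, prime.
p = 5: 2p + 1 = 11, prime.
p = 7: 2p + 1 = 15 = 3 × 5, not prime.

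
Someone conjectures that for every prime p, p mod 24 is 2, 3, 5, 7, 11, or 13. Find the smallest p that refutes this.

The first 6 eligible values, up to p = 13, all satisfy the conclusion.
p = 17: 17 mod 24 = 17 — not in {2, 3, 5, 7, 11, 13}.

p = 17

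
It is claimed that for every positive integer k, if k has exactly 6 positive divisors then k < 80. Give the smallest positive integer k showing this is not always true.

We need the least positive integer k for which k has exactly 6 positive divisors but the claim fails.
For k = 12, 18, 20, 28, …, 68, 75, 76 the conclusion holds.
k = 92: τ(92) = 6; 92 ≥ 80.

k = 92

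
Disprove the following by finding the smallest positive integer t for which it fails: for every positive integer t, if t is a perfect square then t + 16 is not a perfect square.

t = 9

We need the least positive integer t for which t is a perfect square but t + 16 is a perfect square.
t = 1: 1 + 16 = 17, not a perfect square.
t = 4: 4 + 16 = 20, not a perfect square.
t = 9: 9 = 3² and 9 + 16 = 25 = 5².
Hence t = 9 is a counterexample.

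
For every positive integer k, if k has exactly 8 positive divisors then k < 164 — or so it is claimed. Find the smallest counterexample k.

k = 165

The first 22 eligible values, up to k = 154, all satisfy the conclusion.
k = 165: τ(165) = 8; 165 ≥ 164.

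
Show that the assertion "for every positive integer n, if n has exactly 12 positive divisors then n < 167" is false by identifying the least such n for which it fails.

n = 198

A counterexample is any positive integer n such that n has exactly 12 positive divisors but the claim fails; we check each in order.
For n = 60, 72, 84, 90, …, 150, 156, 160 the conclusion holds.
n = 198: τ(198) = 12; 198 ≥ 167.
Hence n = 198 is a counterexample.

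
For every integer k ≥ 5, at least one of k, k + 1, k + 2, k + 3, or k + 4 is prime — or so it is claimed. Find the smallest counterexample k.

k = 24

The first 19 eligible values, up to k = 23, all satisfy the conclusion.
k = 24: 24 = 2 × 12; 25 = 5 × 5; 26 = 2 × 13; 27 = 3 × 9; 28 = 2 × 14 — all composite.
Hence k = 24 is a counterexample.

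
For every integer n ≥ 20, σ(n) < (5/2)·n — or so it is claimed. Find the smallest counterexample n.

n = 24

We need the least integer n ≥ 20 for which the claim fails.
For n = 20, 21, 22, 23 the conclusion holds.
n = 24: σ(24) = 60; 60 ≥ 60.
Thus n = 24 disproves the claim, and no smaller n works.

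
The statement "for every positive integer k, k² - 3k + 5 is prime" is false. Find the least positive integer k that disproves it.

k = 4

For k = 1, 2, 3 the conclusion holds.
k = 4: k² - 3k + 5 = 9 = 3 × 3, composite.
Thus k = 4 disproves the claim, and no smaller k works.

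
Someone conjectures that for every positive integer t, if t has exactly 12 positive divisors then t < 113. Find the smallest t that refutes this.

For t = 60, 72, 84, 90, 96, 108 the conclusion holds.
t = 126: τ(126) = 12; 126 ≥ 113.

t = 126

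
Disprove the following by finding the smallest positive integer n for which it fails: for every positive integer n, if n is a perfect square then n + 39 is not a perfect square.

For n = 1, 4, 9, 16 the conclusion holds.
n = 25: 25 = 5² and 25 + 39 = 64 = 8².

n = 25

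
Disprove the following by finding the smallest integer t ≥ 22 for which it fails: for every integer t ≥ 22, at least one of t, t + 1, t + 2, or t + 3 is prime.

We need the least integer t ≥ 22 for which t, t + 1, t + 2, t + 3 are all composite.
For t = 22, 23 the conclusion holds.
t = 24: 24 = 2 × 12; 25 = 5 × 5; 26 = 2 × 13; 27 = 3 × 9 — all composite.
Thus t = 24 disproves the claim, and no smaller t works.

t = 24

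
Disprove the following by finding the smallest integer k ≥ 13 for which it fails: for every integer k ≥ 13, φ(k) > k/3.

k = 18

We need the least integer k ≥ 13 for which the claim fails.
k = 13: φ(13) = 12 and 13/3 = 13/3, so φ(13) > 13/3.
k = 14: φ(14) = 6 and 14/3 = 14/3, so φ(14) > 14/3.
k = 15: φ(15) = 8 and 15/3 = 5, so φ(15) > 15/3.
k = 16: φ(16) = 8 and 16/3 = 16/3, so φ(16) > 16/3.
k = 17: φ(17) = 16 and 17/3 = 17/3, so φ(17) > 17/3.
k = 18: φ(18) = 6 and 18/3 = 6, so φ(18) ≤ 18/3.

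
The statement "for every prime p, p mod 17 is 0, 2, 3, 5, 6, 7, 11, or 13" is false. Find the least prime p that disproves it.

p = 29

Check each prime p in order until the claim fails.
For p = 2, 3, 5, 7, 11, 13, 17, 19, 23 the conclusion holds.
p = 29: 29 mod 17 = 12 — not in {0, 2, 3, 5, 6, 7, 11, 13}.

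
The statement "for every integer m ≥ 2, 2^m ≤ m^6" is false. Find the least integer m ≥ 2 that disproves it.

m = 30

A counterexample is any integer m ≥ 2 such that 2^m > m^6; we check each in order.
For m = 2, 3, 4, 5, …, 27, 28, 29 the conclusion holds.
m = 30: 2^m = 1073741824 and m^6 = 729000000, so 1073741824 > 729000000.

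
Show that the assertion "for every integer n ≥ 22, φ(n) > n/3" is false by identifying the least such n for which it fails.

For n = 22, 23 the conclusion holds.
n = 24: φ(24) = 8 and 24/3 = 8, so φ(24) ≤ 24/3.
Hence n = 24 is a counterexample.

n = 24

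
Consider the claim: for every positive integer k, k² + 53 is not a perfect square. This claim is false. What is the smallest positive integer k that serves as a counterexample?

k = 26

A counterexample is any positive integer k such that k² + 53 is a perfect square; we check each in order.
For k = 1, 2, 3, 4, …, 23, 24, 25 the conclusion holds.
k = 26: 26² + 53 = 729 = 27², a perfect square.
So k = 26 is the smallest counterexample.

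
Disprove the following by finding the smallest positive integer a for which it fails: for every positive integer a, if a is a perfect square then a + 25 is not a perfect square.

The first 11 eligible values, up to a = 121, all satisfy the conclusion.
a = 144: 144 = 12² and 144 + 25 = 169 = 13².

a = 144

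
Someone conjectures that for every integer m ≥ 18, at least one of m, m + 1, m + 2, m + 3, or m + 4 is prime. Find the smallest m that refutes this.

m = 24

We need the least integer m ≥ 18 for which m, m + 1, m + 2, m + 3, m + 4 are all composite.
The first 6 eligible values, up to m = 23, all satisfy the conclusion.
m = 24: 24 = 2 × 12; 25 = 5 × 5; 26 = 2 × 13; 27 = 3 × 9; 28 = 2 × 14 — all composite.
Hence m = 24 is a counterexample.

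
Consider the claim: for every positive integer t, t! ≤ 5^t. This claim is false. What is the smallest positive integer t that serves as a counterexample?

t = 12

For t = 1, 2, 3, 4, …, 9, 10, 11 the conclusion holds.
t = 12: t! = 479001600 and 5^t = 244140625, so 479001600 > 244140625.
Thus t = 12 disproves the claim, and no smaller t works.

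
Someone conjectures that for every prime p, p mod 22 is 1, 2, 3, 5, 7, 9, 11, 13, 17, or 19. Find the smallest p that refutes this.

p = 37

A counterexample is any prime p such that the claim fails; we check each in order.
For p = 2, 3, 5, 7, …, 23, 29, 31 the conclusion holds.
p = 37: 37 mod 22 = 15 — not in {1, 2, 3, 5, 7, 9, 11, 13, 17, 19}.
Thus p = 37 disproves the claim, and no smaller p works.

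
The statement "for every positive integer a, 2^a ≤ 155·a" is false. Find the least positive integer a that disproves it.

For a = 1, 2, 3, 4, 5, 6, 7, 8, 9, 10 the conclusion holds.
a = 11: 2^a = 2048 and 155·a = 1705, so 2048 > 1705.
Thus a = 11 disproves the claim, and no smaller a works.

a = 11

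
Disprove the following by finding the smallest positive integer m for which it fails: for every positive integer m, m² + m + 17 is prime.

A counterexample is any positive integer m such that m² + m + 17 is not prime; we check each in order.
The first 15 eligible values, up to m = 15, all satisfy the conclusion.
m = 16: m² + m + 17 = 289 = 17 × 17, composite.
Thus m = 16 disproves the claim, and no smaller m works.

m = 16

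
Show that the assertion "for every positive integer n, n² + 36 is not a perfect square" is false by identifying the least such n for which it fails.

n = 1: 1² + 36 = 37, not a perfect square.
n = 2: 2² + 36 = 40, not a perfect square.
n = 3: 3² + 36 = 45, not a perfect square.
n = 4: 4² + 36 = 52, not a perfect square.
n = 5: 5² + 36 = 61, not a perfect square.
n = 6: 6² + 36 = 72, not a perfect square.
n = 7: 7² + 36 = 85, not a perfect square.
n = 8: 8² + 36 = 100 = 10², a perfect square.
So n = 8 is the smallest counterexample.

n = 8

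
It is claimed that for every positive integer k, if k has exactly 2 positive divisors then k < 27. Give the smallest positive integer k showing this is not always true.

Check each positive integer k in order until k has exactly 2 positive divisors but the claim fails.
The first 9 eligible values, up to k = 23, all satisfy the conclusion.
k = 29: τ(29) = 2; 29 ≥ 27.

k = 29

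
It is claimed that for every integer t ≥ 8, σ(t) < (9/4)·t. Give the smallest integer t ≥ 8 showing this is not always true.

A counterexample is any integer t ≥ 8 such that the claim fails; we check each in order.
For t = 8, 9, 10, 11 the conclusion holds.
t = 12: σ(12) = 28; 28 ≥ 27.
Hence t = 12 is a counterexample.

t = 12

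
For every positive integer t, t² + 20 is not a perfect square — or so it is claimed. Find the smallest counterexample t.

t = 4

We need the least positive integer t for which t² + 20 is a perfect square.
t = 1: 1² + 20 = 21, not a perfect square.
t = 2: 2² + 20 = 24, not a perfect square.
t = 3: 3² + 20 = 29, not a perfect square.
t = 4: 4² + 20 = 36 = 6², a perfect square.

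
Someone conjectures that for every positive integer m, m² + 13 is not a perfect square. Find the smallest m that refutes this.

m = 6

For m = 1, 2, 3, 4, 5 the conclusion holds.
m = 6: 6² + 13 = 49 = 7², a perfect square.
Thus m = 6 disproves the claim, and no smaller m works.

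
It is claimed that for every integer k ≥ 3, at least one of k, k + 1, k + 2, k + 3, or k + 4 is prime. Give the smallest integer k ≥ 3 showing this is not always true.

k = 24

Check each integer k ≥ 3 in order until k, k + 1, k + 2, k + 3, k + 4 are all composite.
The first 21 eligible values, up to k = 23, all satisfy the conclusion.
k = 24: 24 = 2 × 12; 25 = 5 × 5; 26 = 2 × 13; 27 = 3 × 9; 28 = 2 × 14 — all composite.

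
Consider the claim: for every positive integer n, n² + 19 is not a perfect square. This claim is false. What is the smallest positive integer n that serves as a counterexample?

n = 9

For n = 1, 2, 3, 4, 5, 6, 7, 8 the conclusion holds.
n = 9: 9² + 19 = 100 = 10², a perfect square.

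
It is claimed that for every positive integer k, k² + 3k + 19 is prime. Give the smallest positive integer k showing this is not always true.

k = 15

We need the least positive integer k for which k² + 3k + 19 is not prime.
For k = 1, 2, 3, 4, …, 12, 13, 14 the conclusion holds.
k = 15: k² + 3k + 19 = 289 = 17 × 17, composite.
Thus k = 15 disproves the claim, and no smaller k works.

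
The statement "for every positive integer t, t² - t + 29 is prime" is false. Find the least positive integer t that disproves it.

t = 3

For t = 1, 2 the conclusion holds.
t = 3: t² - t + 29 = 35 = 5 × 7, composite.
Thus t = 3 disproves the claim, and no smaller t works.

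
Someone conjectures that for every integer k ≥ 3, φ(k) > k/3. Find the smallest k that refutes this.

k = 6

We need the least integer k ≥ 3 for which the claim fails.
For k = 3, 4, 5 the conclusion holds.
k = 6: φ(6) = 2 and 6/3 = 2, so φ(6) ≤ 6/3.
Thus k = 6 disproves the claim, and no smaller k works.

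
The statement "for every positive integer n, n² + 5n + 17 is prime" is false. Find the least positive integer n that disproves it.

n = 8

Check each positive integer n in order until n² + 5n + 17 is not prime.
For n = 1, 2, 3, 4, 5, 6, 7 the conclusion holds.
n = 8: n² + 5n + 17 = 121 = 11 × 11, composite.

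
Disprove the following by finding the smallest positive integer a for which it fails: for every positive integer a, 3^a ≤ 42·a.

a = 5

The first 4 eligible values, up to a = 4, all satisfy the conclusion.
a = 5: 3^a = 243 and 42·a = 210, so 243 > 210.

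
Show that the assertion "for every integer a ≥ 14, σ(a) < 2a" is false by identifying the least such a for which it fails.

a = 14: σ(14) = 24; 24 < 28.
a = 15: σ(15) = 24; 24 < 30.
a = 16: σ(16) = 31; 31 < 32.
a = 17: σ(17) = 18; 18 < 34.
a = 18: σ(18) = 39; 39 ≥ 36.

a = 18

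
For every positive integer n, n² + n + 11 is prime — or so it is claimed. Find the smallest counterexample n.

For n = 1, 2, 3, 4, 5, 6, 7, 8, 9 the conclusion holds.
n = 10: n² + n + 11 = 121 = 11 × 11, composite.
So n = 10 is the smallest counterexample.

n = 10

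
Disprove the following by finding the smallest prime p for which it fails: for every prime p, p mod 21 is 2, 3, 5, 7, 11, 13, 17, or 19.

p = 29

Check each prime p in order until the claim fails.
The first 9 eligible values, up to p = 23, all satisfy the conclusion.
p = 29: 29 mod 21 = 8 — not in {2, 3, 5, 7, 11, 13, 17, 19}.
So p = 29 is the smallest counterexample.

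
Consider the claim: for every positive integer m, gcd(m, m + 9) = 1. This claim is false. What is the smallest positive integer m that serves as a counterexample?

m = 3

For m = 1, 2 the conclusion holds.
m = 3: gcd(3, 12) = 3.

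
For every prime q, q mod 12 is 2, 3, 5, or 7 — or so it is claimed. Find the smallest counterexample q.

q = 11

q = 2: 2 mod 12 = 2.
q = 3: 3 mod 12 = 3.
q = 5: 5 mod 12 = 5.
q = 7: 7 mod 12 = 7.
q = 11: 11 mod 12 = 11 — not in {2, 3, 5, 7}.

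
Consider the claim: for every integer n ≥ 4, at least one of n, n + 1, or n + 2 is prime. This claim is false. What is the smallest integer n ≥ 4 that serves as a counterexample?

n = 8

Check each integer n ≥ 4 in order until n, n + 1, n + 2 are all composite.
For n = 4, 5, 6, 7 the conclusion holds.
n = 8: 8 = 2 × 4; 9 = 3 × 3; 10 = 2 × 5 — all composite.
So n = 8 is the smallest counterexample.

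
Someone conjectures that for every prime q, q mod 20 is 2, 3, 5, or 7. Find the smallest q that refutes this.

We need the least prime q for which the claim fails.
q = 2: 2 mod 20 = 2.
q = 3: 3 mod 20 = 3.
q = 5: 5 mod 20 = 5.
q = 7: 7 mod 20 = 7.
q = 11: 11 mod 20 = 11 — not in {2, 3, 5, 7}.

q = 11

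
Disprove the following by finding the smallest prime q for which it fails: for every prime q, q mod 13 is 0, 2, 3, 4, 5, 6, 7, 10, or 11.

q = 47

For q = 2, 3, 5, 7, …, 37, 41, 43 the conclusion holds.
q = 47: 47 mod 13 = 8 — not in {0, 2, 3, 4, 5, 6, 7, 10, 11}.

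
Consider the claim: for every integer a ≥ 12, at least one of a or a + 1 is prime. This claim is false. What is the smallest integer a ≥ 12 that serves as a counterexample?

a = 14

a = 12: 13 is prime.
a = 13: 13 is prime.
a = 14: 14 = 2 × 7; 15 = 3 × 5 — both composite.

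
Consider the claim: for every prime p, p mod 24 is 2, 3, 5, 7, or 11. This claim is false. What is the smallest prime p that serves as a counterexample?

p = 13

We need the least prime p for which the claim fails.
For p = 2, 3, 5, 7, 11 the conclusion holds.
p = 13: 13 mod 24 = 13 — not in {2, 3, 5, 7, 11}.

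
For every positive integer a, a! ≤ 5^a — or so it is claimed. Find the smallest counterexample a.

a = 12

A counterexample is any positive integer a such that a! > 5^a; we check each in order.
For a = 1, 2, 3, 4, …, 9, 10, 11 the conclusion holds.
a = 12: a! = 479001600 and 5^a = 244140625, so 479001600 > 244140625.
Thus a = 12 disproves the claim, and no smaller a works.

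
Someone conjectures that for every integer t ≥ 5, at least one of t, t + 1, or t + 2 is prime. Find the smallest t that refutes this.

t = 8

t = 5: 5 is prime.
t = 6: 7 is prime.
t = 7: 7 is prime.
t = 8: 8 = 2 × 4; 9 = 3 × 3; 10 = 2 × 5 — all composite.
Thus t = 8 disproves the claim, and no smaller t works.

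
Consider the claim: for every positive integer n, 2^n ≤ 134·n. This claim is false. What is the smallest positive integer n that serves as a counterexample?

Check each positive integer n in order until 2^n > 134·n.
For n = 1, 2, 3, 4, 5, 6, 7, 8, 9, 10 the conclusion holds.
n = 11: 2^n = 2048 and 134·n = 1474, so 2048 > 1474.
So n = 11 is the smallest counterexample.

n = 11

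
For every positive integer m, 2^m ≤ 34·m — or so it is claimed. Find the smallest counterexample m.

m = 9

m = 1: 2^m = 2 and 34·m = 34, so 2 ≤ 34.
m = 2: 2^m = 4 and 34·m = 68, so 4 ≤ 68.
m = 3: 2^m = 8 and 34·m = 102, so 8 ≤ 102.
m = 4: 2^m = 16 and 34·m = 136, so 16 ≤ 136.
m = 5: 2^m = 32 and 34·m = 170, so 32 ≤ 170.
m = 6: 2^m = 64 and 34·m = 204, so 64 ≤ 204.
m = 7: 2^m = 128 and 34·m = 238, so 128 ≤ 238.
m = 8: 2^m = 256 and 34·m = 272, so 256 ≤ 272.
m = 9: 2^m = 512 and 34·m = 306, so 512 > 306.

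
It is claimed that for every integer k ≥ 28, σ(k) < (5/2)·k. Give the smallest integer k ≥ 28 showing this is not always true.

k = 28: σ(28) = 56; 56 < 70.
k = 29: σ(29) = 30; 30 < 145/2.
k = 30: σ(30) = 72; 72 < 75.
k = 31: σ(31) = 32; 32 < 155/2.
k = 32: σ(32) = 63; 63 < 80.
k = 33: σ(33) = 48; 48 < 165/2.
k = 34: σ(34) = 54; 54 < 85.
k = 35: σ(35) = 48; 48 < 175/2.
k = 36: σ(36) = 91; 91 ≥ 90.
Hence k = 36 is a counterexample.

k = 36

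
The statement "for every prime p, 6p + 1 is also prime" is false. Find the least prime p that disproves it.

p = 19

We need the least prime p for which 6p + 1 is not prime.
For p = 2, 3, 5, 7, 11, 13, 17 the conclusion holds.
p = 19: 6p + 1 = 115 = 5 × 23, not prime.
So p = 19 is the smallest counterexample.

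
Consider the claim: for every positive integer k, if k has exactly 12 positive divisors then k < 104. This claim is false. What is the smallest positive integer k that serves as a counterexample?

k = 60: τ(60) = 12; 60 < 104.
k = 72: τ(72) = 12; 72 < 104.
k = 84: τ(84) = 12; 84 < 104.
k = 90: τ(90) = 12; 90 < 104.
k = 96: τ(96) = 12; 96 < 104.
k = 108: τ(108) = 12; 108 ≥ 104.

k = 108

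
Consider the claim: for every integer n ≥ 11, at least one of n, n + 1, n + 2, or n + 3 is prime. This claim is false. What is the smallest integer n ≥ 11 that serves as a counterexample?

n = 24

A counterexample is any integer n ≥ 11 such that n, n + 1, n + 2, n + 3 are all composite; we check each in order.
The first 13 eligible values, up to n = 23, all satisfy the conclusion.
n = 24: 24 = 2 × 12; 25 = 5 × 5; 26 = 2 × 13; 27 = 3 × 9 — all composite.
Hence n = 24 is a counterexample.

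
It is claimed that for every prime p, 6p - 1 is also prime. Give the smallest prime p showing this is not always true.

p = 11

For p = 2, 3, 5, 7 the conclusion holds.
p = 11: 6p - 1 = 65 = 5 × 13, not prime.
Thus p = 11 disproves the claim, and no smaller p works.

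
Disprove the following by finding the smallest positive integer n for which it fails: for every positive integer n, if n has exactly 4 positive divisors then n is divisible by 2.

A counterexample is any positive integer n such that n has exactly 4 positive divisors but n is not divisible by 2; we check each in order.
The first 4 eligible values, up to n = 14, all satisfy the conclusion.
n = 15: τ(15) = 4; 15 mod 2 = 1.

n = 15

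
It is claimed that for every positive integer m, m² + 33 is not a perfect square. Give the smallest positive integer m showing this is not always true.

m = 4

We need the least positive integer m for which m² + 33 is a perfect square.
For m = 1, 2, 3 the conclusion holds.
m = 4: 4² + 33 = 49 = 7², a perfect square.
Hence m = 4 is a counterexample.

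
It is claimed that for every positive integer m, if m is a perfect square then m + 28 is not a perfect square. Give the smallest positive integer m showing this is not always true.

m = 36

Check each positive integer m in order until m is a perfect square but m + 28 is a perfect square.
m = 1: 1 + 28 = 29, not a perfect square.
m = 4: 4 + 28 = 32, not a perfect square.
m = 9: 9 + 28 = 37, not a perfect square.
m = 16: 16 + 28 = 44, not a perfect square.
m = 25: 25 + 28 = 53, not a perfect square.
m = 36: 36 = 6² and 36 + 28 = 64 = 8².
Thus m = 36 disproves the claim, and no smaller m works.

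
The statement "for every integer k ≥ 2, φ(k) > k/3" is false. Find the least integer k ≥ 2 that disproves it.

The first 4 eligible values, up to k = 5, all satisfy the conclusion.
k = 6: φ(6) = 2 and 6/3 = 2, so φ(6) ≤ 6/3.

k = 6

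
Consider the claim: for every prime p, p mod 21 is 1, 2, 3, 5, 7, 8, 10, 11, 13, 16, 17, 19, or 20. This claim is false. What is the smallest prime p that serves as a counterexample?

A counterexample is any prime p such that the claim fails; we check each in order.
For p = 2, 3, 5, 7, …, 53, 59, 61 the conclusion holds.
p = 67: 67 mod 21 = 4 — not in {1, 2, 3, 5, 7, 8, 10, 11, 13, 16, 17, 19, 20}.
So p = 67 is the smallest counterexample.

p = 67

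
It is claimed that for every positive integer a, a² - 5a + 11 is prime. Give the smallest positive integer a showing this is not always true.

a = 7

A counterexample is any positive integer a such that a² - 5a + 11 is not prime; we check each in order.
For a = 1, 2, 3, 4, 5, 6 the conclusion holds.
a = 7: a² - 5a + 11 = 25 = 5 × 5, composite.
Thus a = 7 disproves the claim, and no smaller a works.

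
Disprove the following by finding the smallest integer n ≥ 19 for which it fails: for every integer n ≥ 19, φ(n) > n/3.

Check each integer n ≥ 19 in order until the claim fails.
n = 19: φ(19) = 18 and 19/3 = 19/3, so φ(19) > 19/3.
n = 20: φ(20) = 8 and 20/3 = 20/3, so φ(20) > 20/3.
n = 21: φ(21) = 12 and 21/3 = 7, so φ(21) > 21/3.
n = 22: φ(22) = 10 and 22/3 = 22/3, so φ(22) > 22/3.
n = 23: φ(23) = 22 and 23/3 = 23/3, so φ(23) > 23/3.
n = 24: φ(24) = 8 and 24/3 = 8, so φ(24) ≤ 24/3.
Hence n = 24 is a counterexample.

n = 24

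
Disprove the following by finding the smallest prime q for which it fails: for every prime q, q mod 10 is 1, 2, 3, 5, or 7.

A counterexample is any prime q such that the claim fails; we check each in order.
For q = 2, 3, 5, 7, 11, 13, 17 the conclusion holds.
q = 19: 19 mod 10 = 9 — not in {1, 2, 3, 5, 7}.
Hence q = 19 is a counterexample.

q = 19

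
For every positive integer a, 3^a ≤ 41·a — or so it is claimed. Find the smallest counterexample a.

a = 1: 3^a = 3 and 41·a = 41, so 3 ≤ 41.
a = 2: 3^a = 9 and 41·a = 82, so 9 ≤ 82.
a = 3: 3^a = 27 and 41·a = 123, so 27 ≤ 123.
a = 4: 3^a = 81 and 41·a = 164, so 81 ≤ 164.
a = 5: 3^a = 243 and 41·a = 205, so 243 > 205.
Thus a = 5 disproves the claim, and no smaller a works.

a = 5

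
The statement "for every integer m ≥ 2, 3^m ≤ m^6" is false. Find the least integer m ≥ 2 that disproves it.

We need the least integer m ≥ 2 for which 3^m > m^6.
For m = 2, 3, 4, 5, …, 12, 13, 14 the conclusion holds.
m = 15: 3^m = 14348907 and m^6 = 11390625, so 14348907 > 11390625.

m = 15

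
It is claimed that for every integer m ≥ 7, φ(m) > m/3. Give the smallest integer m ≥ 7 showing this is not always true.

For m = 7, 8, 9, 10, 11 the conclusion holds.
m = 12: φ(12) = 4 and 12/3 = 4, so φ(12) ≤ 12/3.

m = 12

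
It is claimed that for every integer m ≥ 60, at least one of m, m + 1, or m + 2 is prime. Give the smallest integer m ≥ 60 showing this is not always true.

A counterexample is any integer m ≥ 60 such that m, m + 1, m + 2 are all composite; we check each in order.
m = 60: 61 is prime.
m = 61: 61 is prime.
m = 62: 62 = 2 × 31; 63 = 3 × 21; 64 = 2 × 32 — all composite.
Hence m = 62 is a counterexample.

m = 62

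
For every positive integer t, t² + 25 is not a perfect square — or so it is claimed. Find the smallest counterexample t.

t = 12

Check each positive integer t in order until t² + 25 is a perfect square.
For t = 1, 2, 3, 4, …, 9, 10, 11 the conclusion holds.
t = 12: 12² + 25 = 169 = 13², a perfect square.
Thus t = 12 disproves the claim, and no smaller t works.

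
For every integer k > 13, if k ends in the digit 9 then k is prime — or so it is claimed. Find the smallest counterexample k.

k = 19: 19 ends in 9 and is prime.
k = 29: 29 ends in 9 and is prime.
k = 39: 39 ends in 9; 39 = 3 × 13, composite.
Thus k = 39 disproves the claim, and no smaller k works.

k = 39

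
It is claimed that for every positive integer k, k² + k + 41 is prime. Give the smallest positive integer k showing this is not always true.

A counterexample is any positive integer k such that k² + k + 41 is not prime; we check each in order.
The first 39 eligible values, up to k = 39, all satisfy the conclusion.
k = 40: k² + k + 41 = 1681 = 41 × 41, composite.
Thus k = 40 disproves the claim, and no smaller k works.

k = 40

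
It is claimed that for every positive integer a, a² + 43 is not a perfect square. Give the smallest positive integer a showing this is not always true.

a = 21

The first 20 eligible values, up to a = 20, all satisfy the conclusion.
a = 21: 21² + 43 = 484 = 22², a perfect square.
Hence a = 21 is a counterexample.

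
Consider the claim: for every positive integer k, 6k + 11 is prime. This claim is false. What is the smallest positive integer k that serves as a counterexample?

k = 4

A counterexample is any positive integer k such that 6k + 11 is not prime; we check each in order.
For k = 1, 2, 3 the conclusion holds.
k = 4: 6k + 11 = 35 = 5 × 7, composite.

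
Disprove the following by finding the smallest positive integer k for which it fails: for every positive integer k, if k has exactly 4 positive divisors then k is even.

k = 15

We need the least positive integer k for which k has exactly 4 positive divisors but k is odd.
For k = 6, 8, 10, 14 the conclusion holds.
k = 15: divisors of 15: 1, 3, 5, 15; 15 is odd.
Hence k = 15 is a counterexample.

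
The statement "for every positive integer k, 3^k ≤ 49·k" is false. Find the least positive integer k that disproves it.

k = 6

A counterexample is any positive integer k such that 3^k > 49·k; we check each in order.
The first 5 eligible values, up to k = 5, all satisfy the conclusion.
k = 6: 3^k = 729 and 49·k = 294, so 729 > 294.
So k = 6 is the smallest counterexample.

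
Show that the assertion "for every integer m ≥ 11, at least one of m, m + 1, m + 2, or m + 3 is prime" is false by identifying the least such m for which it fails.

m = 24

We need the least integer m ≥ 11 for which m, m + 1, m + 2, m + 3 are all composite.
For m = 11, 12, 13, 14, …, 21, 22, 23 the conclusion holds.
m = 24: 24 = 2 × 12; 25 = 5 × 5; 26 = 2 × 13; 27 = 3 × 9 — all composite.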